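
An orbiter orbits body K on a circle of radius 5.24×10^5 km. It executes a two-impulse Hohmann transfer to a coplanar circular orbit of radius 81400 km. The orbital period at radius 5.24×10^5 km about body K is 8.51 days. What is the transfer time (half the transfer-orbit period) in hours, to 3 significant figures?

From Kepler's third law T² = 4π²r³/μ at r = 5.24×10^5 km, T = 8.51 days = 8.51 × 86400 s = 7.35264×10^5 s: μ = 4π²r³/T² = 1.05067×10^7 km³/s².
Semi-major axis of the transfer orbit: a_t = (5.240×10^5 + 81400)/2 = 3.027×10^5 km.
Half the transfer-orbit period gives t = π√(a_t³/μ) = 1.614×10^5 s.
Converting: 1.614×10^5 s ÷ 3600 s/hour = 44.8 hours.

t = 44.8 hours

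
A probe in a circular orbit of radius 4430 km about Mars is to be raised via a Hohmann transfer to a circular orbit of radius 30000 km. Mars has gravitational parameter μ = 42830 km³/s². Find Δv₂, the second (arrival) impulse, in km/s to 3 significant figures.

Semi-major axis of the transfer orbit: a_t = (4430 + 30000)/2 = 17215 km.
On the circular orbit at r = 30000 km, v_c = √(μ/r) = 1.19485 km/s.
Transfer-orbit speed at the same r (vis-viva, a = a_t): v_t = √[μ(2/r − 1/a_t)] = 0.606124 km/s.
Δv₂ = |v_t − v_c| = |0.606124 − 1.19485| = 0.5887 km/s.

Δv₂ = 0.589 km/s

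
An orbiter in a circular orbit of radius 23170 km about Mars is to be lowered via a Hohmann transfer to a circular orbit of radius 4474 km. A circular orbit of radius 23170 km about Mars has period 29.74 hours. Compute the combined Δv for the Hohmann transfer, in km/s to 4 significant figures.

Δv = 1.498 km/s

From Kepler's third law T² = 4π²r³/μ at r = 23170 km, T = 29.74 hours = 29.74 × 3600 s = 1.07064×10^5 s: μ = 4π²r³/T² = 42840.1 km³/s².
Semi-major axis of the transfer orbit: a_t = (23170 + 4474)/2 = 13822 km.
At r₁ the circular-orbit speed is v₁ = √(μ/r₁) = 1.35976 km/s.
Transfer-orbit speed at r₁ (vis-viva): v_a = √[μ(2/r₁ − 1/a_t)] = 0.773615 km/s.
First burn Δv₁ = |v_a − v₁| = 0.5861 km/s.
Circular speed at r₂: v₂ = √(μ/r₂) = 3.094 km/s.
Transfer-orbit speed at r₂: v_p = √[μ(2/r₂ − 1/a_t)] = 4.006 km/s.
Second burn Δv₂ = |v₂ − v_p| = 0.9120 km/s.
Δv = Δv₁ + Δv₂ = 0.5861 + 0.9120 = 1.498 km/s.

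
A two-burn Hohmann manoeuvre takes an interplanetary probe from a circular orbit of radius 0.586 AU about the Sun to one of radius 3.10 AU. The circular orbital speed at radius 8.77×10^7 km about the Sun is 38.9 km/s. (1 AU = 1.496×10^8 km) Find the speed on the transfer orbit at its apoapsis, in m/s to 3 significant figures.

From the circular-orbit relation v² = μ/r at r = 8.77×10^7 km: μ = v²r = (38.9)² × 8.77×10^7 = 1.32709×10^11 km³/s².
In km: r₁ = 0.586 × 1.496×10^8 = 8.76656×10^7 km; r₂ = 3.10 × 1.496×10^8 = 4.6376×10^8 km.
Semi-major axis of the transfer orbit: a_t = (8.76656×10^7 + 4.6376×10^8)/2 = 2.757128×10^8 km.
The apoapsis of the transfer ellipse is at r = 4.6376×10^8 km.
Applying v² = μ(2/r − 1/a_t): v = 9.539 km/s.

v = 9540 m/s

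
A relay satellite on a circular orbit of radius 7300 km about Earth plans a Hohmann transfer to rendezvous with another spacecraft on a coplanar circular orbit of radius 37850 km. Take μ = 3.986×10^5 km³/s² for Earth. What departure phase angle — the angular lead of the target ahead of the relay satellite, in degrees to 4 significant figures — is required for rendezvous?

φ = 97.09°

Semi-major axis of the transfer orbit: a_t = (7300 + 37850)/2 = 22575 km.
The half-period of the transfer ellipse is t = π√(a_t³/μ) = 16880 s.
Target angular speed ω₂ = √(μ/r₂³) = 8.574×10^-5 rad/s.
Angle swept by the target during transfer: ω₂·t = 1.447 rad = 82.91°.
Arrival is 180° from departure on the ellipse, so φ = 180° − 82.91° = 97.09°.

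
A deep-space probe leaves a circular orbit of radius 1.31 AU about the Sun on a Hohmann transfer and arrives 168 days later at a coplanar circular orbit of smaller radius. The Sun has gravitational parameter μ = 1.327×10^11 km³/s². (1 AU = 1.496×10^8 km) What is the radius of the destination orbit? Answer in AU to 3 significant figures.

r₂ = 0.582 AU

In km: r₁ = 1.31 × 1.496×10^8 = 1.95976×10^8 km.
Transfer time t = 168 days = 1.45152×10^7 s, and t = π√(a_t³/μ).
So a_t = (μ t²/π²)^(1/3) = (1.327×10^11 × (1.45152×10^7)² / π²)^(1/3) = 1.4149×10^8 km.
Since a_t = (r₁ + r₂)/2, r₂ = 2a_t − r₁ = 2×1.4149×10^8 − 1.95976×10^8 = 8.7004×10^7 km.
In AU: r₂ = 8.7004×10^7 / 1.496×10^8 = 0.582 AU.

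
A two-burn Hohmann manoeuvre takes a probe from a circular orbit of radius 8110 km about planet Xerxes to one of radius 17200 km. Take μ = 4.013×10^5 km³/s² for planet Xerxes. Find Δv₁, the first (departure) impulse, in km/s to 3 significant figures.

The Hohmann ellipse has a_t = (r₁ + r₂)/2 = 12655 km.
Circular speed at r = 8110 km: v_c = √(μ/r) = 7.0344 km/s.
Transfer-orbit speed at the same r (vis-viva, a = a_t): v_t = √[μ(2/r − 1/a_t)] = 8.2008 km/s.
Δv₁ = |v_t − v_c| = |8.2008 − 7.0344| = 1.166 km/s.

Δv₁ = 1.17 km/s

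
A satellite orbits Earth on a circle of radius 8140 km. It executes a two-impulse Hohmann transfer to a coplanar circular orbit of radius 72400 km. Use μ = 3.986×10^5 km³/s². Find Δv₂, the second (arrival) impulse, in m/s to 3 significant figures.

The Hohmann ellipse has a_t = (r₁ + r₂)/2 = 40270 km.
Circular speed at r = 72400 km: v_c = √(μ/r) = 2.346 km/s.
Transfer-orbit speed at the same r (vis-viva, a = a_t): v_t = √[μ(2/r − 1/a_t)] = 1.055 km/s.
Δv₂ = |v_t − v_c| = |1.055 − 2.346| = 1.291 km/s.

Δv₂ = 1290 m/s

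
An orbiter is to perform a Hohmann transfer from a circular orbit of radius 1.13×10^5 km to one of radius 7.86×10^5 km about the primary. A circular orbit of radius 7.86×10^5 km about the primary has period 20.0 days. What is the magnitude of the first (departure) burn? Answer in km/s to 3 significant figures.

From Kepler's third law T² = 4π²r³/μ at r = 7.86×10^5 km, T = 20.0 days = 20.0 × 86400 s = 1.728×10^6 s: μ = 4π²r³/T² = 6.42007×10^6 km³/s².
Transfer-ellipse semi-major axis a_t = (r₁ + r₂)/2 = (1.130×10^5 + 7.860×10^5)/2 = 4.495×10^5 km.
On the circular orbit at r = 1.130×10^5 km, v_c = √(μ/r) = 7.5376 km/s.
Vis-viva on the transfer ellipse at r = 1.130×10^5 km gives v_t = √[μ(2/r − 1/a_t)] = 9.9673 km/s.
Δv₁ = |v_t − v_c| = |9.9673 − 7.5376| = 2.430 km/s.

Δv₁ = 2.43 km/s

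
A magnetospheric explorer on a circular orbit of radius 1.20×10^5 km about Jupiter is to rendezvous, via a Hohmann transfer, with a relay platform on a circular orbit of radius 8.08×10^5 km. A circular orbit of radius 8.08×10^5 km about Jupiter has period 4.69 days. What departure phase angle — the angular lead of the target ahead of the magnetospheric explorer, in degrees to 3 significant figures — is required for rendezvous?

From Kepler's third law T² = 4π²r³/μ at r = 8.08×10^5 km, T = 4.69 days = 4.69 × 86400 s = 4.05216×10^5 s: μ = 4π²r³/T² = 1.26830×10^8 km³/s².
Transfer-ellipse semi-major axis a_t = (r₁ + r₂)/2 = (1.200×10^5 + 8.080×10^5)/2 = 4.640×10^5 km.
Transfer time t = π√(a_t³/μ) = 88169 s.
Target angular speed ω₂ = √(μ/r₂³) = 1.5506×10^-5 rad/s.
Angle swept by the target during transfer: ω₂·t = 1.3671 rad = 78.33°.
The magnetospheric explorer traverses 180° on the transfer ellipse, so the target must lead by 180° − 78.33° = 102°.

φ = 102°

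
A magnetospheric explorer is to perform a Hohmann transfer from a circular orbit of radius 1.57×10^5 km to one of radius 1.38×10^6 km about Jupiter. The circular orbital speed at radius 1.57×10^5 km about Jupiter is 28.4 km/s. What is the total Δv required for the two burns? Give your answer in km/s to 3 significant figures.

Δv = 14.9 km/s

From the circular-orbit relation v² = μ/r at r = 1.57×10^5 km: μ = v²r = (28.4)² × 1.57×10^5 = 1.26630×10^8 km³/s².
Transfer-ellipse semi-major axis a_t = (r₁ + r₂)/2 = (1.570×10^5 + 1.380×10^6)/2 = 7.685×10^5 km.
At r₁ the circular-orbit speed is v₁ = √(μ/r₁) = 28.400 km/s.
On the transfer ellipse at r₁, v² = μ(2/r − 1/a) gives v_p = √[μ(2/r₁ − 1/a_t)] = 38.057 km/s.
First burn Δv₁ = |v_p − v₁| = 9.657 km/s.
Circular speed at r₂: v₂ = √(μ/r₂) = 9.579 km/s.
Transfer-orbit speed at r₂: v_a = √[μ(2/r₂ − 1/a_t)] = 4.330 km/s.
Second burn Δv₂ = |v₂ − v_a| = 5.249 km/s.
Δv = Δv₁ + Δv₂ = 9.657 + 5.249 = 14.91 km/s.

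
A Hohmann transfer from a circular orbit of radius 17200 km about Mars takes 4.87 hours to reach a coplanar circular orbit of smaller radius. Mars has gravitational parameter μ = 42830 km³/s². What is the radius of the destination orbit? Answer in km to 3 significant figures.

Transfer time t = 4.87 hours = 17532 s, and t = π√(a_t³/μ).
So a_t = (μ t²/π²)^(1/3) = (42830 × (17532)² / π²)^(1/3) = 11008 km.
Since a_t = (r₁ + r₂)/2, r₂ = 2a_t − r₁ = 2×11008 − 17200 = 4816 km.

r₂ = 4820 km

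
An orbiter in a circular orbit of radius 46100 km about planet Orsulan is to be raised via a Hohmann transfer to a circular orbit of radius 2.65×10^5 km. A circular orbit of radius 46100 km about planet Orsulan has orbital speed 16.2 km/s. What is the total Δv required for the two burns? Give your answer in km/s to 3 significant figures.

From the circular-orbit relation v² = μ/r at r = 46100 km: μ = v²r = (16.2)² × 46100 = 1.20985×10^7 km³/s².
The Hohmann ellipse has a_t = (r₁ + r₂)/2 = 1.5555×10^5 km.
At r₁ the circular-orbit speed is v₁ = √(μ/r₁) = 16.200 km/s.
Transfer-orbit speed at r₁ (v² = μ(2/r − 1/a)): v_p = √[μ(2/r₁ − 1/a_t)] = 21.145 km/s.
First burn Δv₁ = |v_p − v₁| = 4.945 km/s.
At r₂, v₂ = √(μ/r₂) = 6.7568 km/s.
Transfer-orbit speed at r₂: v_a = √[μ(2/r₂ − 1/a_t)] = 3.6784 km/s.
Second burn Δv₂ = |v₂ − v_a| = 3.078 km/s.
Δv = Δv₁ + Δv₂ = 4.945 + 3.078 = 8.023 km/s.

Δv = 8.02 km/s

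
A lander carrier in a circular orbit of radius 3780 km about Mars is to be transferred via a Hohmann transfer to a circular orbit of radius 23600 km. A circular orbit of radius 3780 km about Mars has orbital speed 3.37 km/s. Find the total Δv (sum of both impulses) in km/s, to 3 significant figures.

From the circular-orbit relation v² = μ/r at r = 3780 km: μ = v²r = (3.37)² × 3780 = 42929.1 km³/s².
The Hohmann ellipse has a_t = (r₁ + r₂)/2 = 13690 km.
At r₁ the circular-orbit speed is v₁ = √(μ/r₁) = 3.370 km/s.
Transfer-orbit speed at r₁ (v² = μ(2/r − 1/a)): v_p = √[μ(2/r₁ − 1/a_t)] = 4.425 km/s.
First burn Δv₁ = |v_p − v₁| = 1.055 km/s.
Circular speed at r₂: v₂ = √(μ/r₂) = 1.3487 km/s.
Transfer-orbit speed at r₂: v_a = √[μ(2/r₂ − 1/a_t)] = 0.70870 km/s.
Second burn Δv₂ = |v₂ − v_a| = 0.6400 km/s.
Δv = Δv₁ + Δv₂ = 1.055 + 0.6400 = 1.695 km/s.

Δv = 1.69 km/s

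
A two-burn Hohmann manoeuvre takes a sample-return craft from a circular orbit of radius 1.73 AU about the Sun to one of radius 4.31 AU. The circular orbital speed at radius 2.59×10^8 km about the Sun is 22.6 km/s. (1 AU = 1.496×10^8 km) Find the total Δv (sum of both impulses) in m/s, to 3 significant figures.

From the circular-orbit relation v² = μ/r at r = 2.59×10^8 km: μ = v²r = (22.6)² × 2.59×10^8 = 1.32287×10^11 km³/s².
In km: r₁ = 1.73 × 1.496×10^8 = 2.58808×10^8 km; r₂ = 4.31 × 1.496×10^8 = 6.44776×10^8 km.
Transfer-ellipse semi-major axis a_t = (r₁ + r₂)/2 = (2.58808×10^8 + 6.44776×10^8)/2 = 4.51792×10^8 km.
At r₁ the circular-orbit speed is v₁ = √(μ/r₁) = 22.61 km/s.
Transfer-orbit speed at r₁ (v² = μ(2/r − 1/a)): v_p = √[μ(2/r₁ − 1/a_t)] = 27.01 km/s.
First burn Δv₁ = |v_p − v₁| = 4.400 km/s.
Circular speed at r₂: v₂ = √(μ/r₂) = 14.324 km/s.
Transfer-orbit speed at r₂: v_a = √[μ(2/r₂ − 1/a_t)] = 10.841 km/s.
Second burn Δv₂ = |v₂ − v_a| = 3.483 km/s.
Total Δv = Δv₁ + Δv₂ = 7.883 km/s.

Δv = 7880 m/s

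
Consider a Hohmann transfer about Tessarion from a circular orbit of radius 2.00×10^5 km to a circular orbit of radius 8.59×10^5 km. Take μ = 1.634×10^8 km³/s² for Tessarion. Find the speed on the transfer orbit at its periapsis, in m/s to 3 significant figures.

Transfer-ellipse semi-major axis a_t = (r₁ + r₂)/2 = (2.000×10^5 + 8.590×10^5)/2 = 5.295×10^5 km.
The periapsis of the transfer ellipse is at r = 2.000×10^5 km.
From the vis-viva equation, v = √[μ(2/r − 1/a_t)] = 36.41 km/s.

v = 36400 m/s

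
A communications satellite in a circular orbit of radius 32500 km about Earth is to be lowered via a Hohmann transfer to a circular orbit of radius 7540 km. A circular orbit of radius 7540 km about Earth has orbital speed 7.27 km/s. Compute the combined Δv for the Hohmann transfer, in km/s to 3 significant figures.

From the circular-orbit relation v² = μ/r at r = 7540 km: μ = v²r = (7.27)² × 7540 = 3.98511×10^5 km³/s².
Semi-major axis of the transfer orbit: a_t = (32500 + 7540)/2 = 20020 km.
At r₁ the circular-orbit speed is v₁ = √(μ/r₁) = 3.502 km/s.
On the transfer ellipse at r₁, vis-viva equation gives v_a = √[μ(2/r₁ − 1/a_t)] = 2.149 km/s.
First burn Δv₁ = |v_a − v₁| = 1.353 km/s.
At r₂, v₂ = √(μ/r₂) = 7.270 km/s.
Transfer-orbit speed at r₂: v_p = √[μ(2/r₂ − 1/a_t)] = 9.263 km/s.
Second burn Δv₂ = |v₂ − v_p| = 1.993 km/s.
Total Δv = Δv₁ + Δv₂ = 3.346 km/s.

Δv = 3.35 km/s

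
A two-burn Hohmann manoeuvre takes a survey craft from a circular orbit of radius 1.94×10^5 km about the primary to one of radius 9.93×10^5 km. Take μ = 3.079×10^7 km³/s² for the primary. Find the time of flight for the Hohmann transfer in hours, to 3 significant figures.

The Hohmann ellipse has a_t = (r₁ + r₂)/2 = 5.935×10^5 km.
By Kepler's third law the transfer-orbit period is T = 2π√(a_t³/μ), so t = T/2 = 2.589×10^5 s.
Converting: 2.589×10^5 s ÷ 3600 s/hour = 71.9 hours.

t = 71.9 hours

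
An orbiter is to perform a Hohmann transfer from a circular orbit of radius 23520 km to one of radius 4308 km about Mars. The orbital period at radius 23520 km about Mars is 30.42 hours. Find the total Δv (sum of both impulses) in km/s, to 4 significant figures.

From Kepler's third law T² = 4π²r³/μ at r = 23520 km, T = 30.42 hours = 30.42 × 3600 s = 1.09512×10^5 s: μ = 4π²r³/T² = 42830.0 km³/s².
The Hohmann ellipse has a_t = (r₁ + r₂)/2 = 13914 km.
At r₁ the circular-orbit speed is v₁ = √(μ/r₁) = 1.34945 km/s.
Transfer-orbit speed at r₁ (v² = μ(2/r − 1/a)): v_a = √[μ(2/r₁ − 1/a_t)] = 0.750874 km/s.
First burn Δv₁ = |v_a − v₁| = 0.5986 km/s.
Circular speed at r₂: v₂ = √(μ/r₂) = 3.1531 km/s.
Transfer-orbit speed at r₂: v_p = √[μ(2/r₂ − 1/a_t)] = 4.0995 km/s.
Second burn Δv₂ = |v₂ − v_p| = 0.9464 km/s.
Total Δv = Δv₁ + Δv₂ = 1.545 km/s.

Δv = 1.545 km/s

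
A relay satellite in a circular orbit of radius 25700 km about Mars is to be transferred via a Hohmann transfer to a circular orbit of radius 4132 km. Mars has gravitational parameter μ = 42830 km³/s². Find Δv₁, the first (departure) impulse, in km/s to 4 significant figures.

The Hohmann ellipse has a_t = (r₁ + r₂)/2 = 14916 km.
On the circular orbit at r = 25700 km, v_c = √(μ/r) = 1.291 km/s.
Transfer-orbit speed at the same r (vis-viva, a = a_t): v_t = √[μ(2/r − 1/a_t)] = 0.6795 km/s.
Δv₁ = |v_t − v_c| = |0.6795 − 1.291| = 0.6115 km/s.

Δv₁ = 0.6115 km/s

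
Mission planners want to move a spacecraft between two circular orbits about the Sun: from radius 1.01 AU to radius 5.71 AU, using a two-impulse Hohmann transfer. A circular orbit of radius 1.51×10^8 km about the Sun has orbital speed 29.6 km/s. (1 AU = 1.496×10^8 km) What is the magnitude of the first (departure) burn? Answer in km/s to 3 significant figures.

Δv₁ = 8.98 km/s

From the circular-orbit relation v² = μ/r at r = 1.51×10^8 km: μ = v²r = (29.6)² × 1.51×10^8 = 1.32300×10^11 km³/s².
In km: r₁ = 1.01 × 1.496×10^8 = 1.51096×10^8 km; r₂ = 5.71 × 1.496×10^8 = 8.54216×10^8 km.
Transfer-ellipse semi-major axis a_t = (r₁ + r₂)/2 = (1.51096×10^8 + 8.54216×10^8)/2 = 5.02656×10^8 km.
Circular speed at r = 1.51096×10^8 km: v_c = √(μ/r) = 29.591 km/s.
Transfer-orbit speed at the same r (vis-viva, a = a_t): v_t = √[μ(2/r − 1/a_t)] = 38.575 km/s.
Δv₁ = |v_t − v_c| = |38.575 − 29.591| = 8.984 km/s.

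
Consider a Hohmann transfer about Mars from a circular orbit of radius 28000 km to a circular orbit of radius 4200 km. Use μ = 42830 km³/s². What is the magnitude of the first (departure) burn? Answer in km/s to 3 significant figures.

Δv₁ = 0.605 km/s

Transfer-ellipse semi-major axis a_t = (r₁ + r₂)/2 = (28000 + 4200)/2 = 16100 km.
On the circular orbit at r = 28000 km, v_c = √(μ/r) = 1.2368 km/s.
Transfer-orbit speed at the same r (vis-viva, a = a_t): v_t = √[μ(2/r − 1/a_t)] = 0.63169 km/s.
Δv₁ = |v_t − v_c| = |0.63169 − 1.2368| = 0.6051 km/s.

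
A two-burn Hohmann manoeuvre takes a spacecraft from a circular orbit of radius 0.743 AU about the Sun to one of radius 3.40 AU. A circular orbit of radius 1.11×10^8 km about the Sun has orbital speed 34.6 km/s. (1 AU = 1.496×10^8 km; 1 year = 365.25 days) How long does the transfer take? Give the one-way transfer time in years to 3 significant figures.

From the circular-orbit relation v² = μ/r at r = 1.11×10^8 km: μ = v²r = (34.6)² × 1.11×10^8 = 1.32885×10^11 km³/s².
In km: r₁ = 0.743 × 1.496×10^8 = 1.111528×10^8 km; r₂ = 3.40 × 1.496×10^8 = 5.0864×10^8 km.
The Hohmann ellipse has a_t = (r₁ + r₂)/2 = 3.098964×10^8 km.
Transfer time t = π√(a_t³/μ) = π√((3.098964×10^8)³ / 1.32885×10^11) = 4.702×10^7 s.
Converting: 4.702×10^7 s ÷ 3.15576×10^7 s/year (365.25 × 86400) = 1.49 years.

t = 1.49 years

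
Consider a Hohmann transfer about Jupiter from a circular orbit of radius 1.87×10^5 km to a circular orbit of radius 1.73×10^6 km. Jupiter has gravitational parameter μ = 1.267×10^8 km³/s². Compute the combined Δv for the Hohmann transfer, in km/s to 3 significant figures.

Transfer-ellipse semi-major axis a_t = (r₁ + r₂)/2 = (1.870×10^5 + 1.730×10^6)/2 = 9.585×10^5 km.
At r₁ the circular-orbit speed is v₁ = √(μ/r₁) = 26.03 km/s.
Transfer-orbit speed at r₁ (v² = μ(2/r − 1/a)): v_p = √[μ(2/r₁ − 1/a_t)] = 34.97 km/s.
First burn Δv₁ = |v_p − v₁| = 8.940 km/s.
Circular speed at r₂: v₂ = √(μ/r₂) = 8.558 km/s.
Transfer-orbit speed at r₂: v_a = √[μ(2/r₂ − 1/a_t)] = 3.780 km/s.
Second burn Δv₂ = |v₂ − v_a| = 4.778 km/s.
Δv = Δv₁ + Δv₂ = 8.940 + 4.778 = 13.72 km/s.

Δv = 13.7 km/s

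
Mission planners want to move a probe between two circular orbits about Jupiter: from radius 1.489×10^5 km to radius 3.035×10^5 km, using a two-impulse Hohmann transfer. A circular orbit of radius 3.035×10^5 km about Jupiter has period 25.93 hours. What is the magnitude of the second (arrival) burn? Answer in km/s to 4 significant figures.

From Kepler's third law T² = 4π²r³/μ at r = 3.035×10^5 km, T = 25.93 hours = 25.93 × 3600 s = 93348 s: μ = 4π²r³/T² = 1.26656×10^8 km³/s².
The Hohmann ellipse has a_t = (r₁ + r₂)/2 = 2.262×10^5 km.
Circular speed at r = 3.035×10^5 km: v_c = √(μ/r) = 20.428 km/s.
Vis-viva on the transfer ellipse at r = 3.035×10^5 km gives v_t = √[μ(2/r − 1/a_t)] = 16.574 km/s.
Δv₂ = |v_t − v_c| = |16.574 − 20.428| = 3.854 km/s.

Δv₂ = 3.854 km/s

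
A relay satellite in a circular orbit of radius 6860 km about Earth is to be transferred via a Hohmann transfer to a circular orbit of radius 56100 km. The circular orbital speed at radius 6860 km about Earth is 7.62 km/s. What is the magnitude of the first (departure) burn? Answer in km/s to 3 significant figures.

From the circular-orbit relation v² = μ/r at r = 6860 km: μ = v²r = (7.62)² × 6860 = 3.98322×10^5 km³/s².
Transfer-ellipse semi-major axis a_t = (r₁ + r₂)/2 = (6860 + 56100)/2 = 31480 km.
On the circular orbit at r = 6860 km, v_c = √(μ/r) = 7.6200 km/s.
Transfer-orbit speed at the same r (vis-viva, a = a_t): v_t = √[μ(2/r − 1/a_t)] = 10.172 km/s.
Δv₁ = |v_t − v_c| = |10.172 − 7.6200| = 2.552 km/s.

Δv₁ = 2.55 km/s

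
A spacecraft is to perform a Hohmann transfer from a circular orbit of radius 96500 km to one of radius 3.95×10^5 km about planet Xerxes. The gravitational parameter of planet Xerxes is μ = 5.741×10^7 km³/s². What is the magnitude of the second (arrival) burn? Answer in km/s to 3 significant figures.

Δv₂ = 4.50 km/s

Transfer-ellipse semi-major axis a_t = (r₁ + r₂)/2 = (96500 + 3.950×10^5)/2 = 2.4575×10^5 km.
Circular speed at r = 3.950×10^5 km: v_c = √(μ/r) = 12.056 km/s.
Transfer-orbit speed at the same r (vis-viva, a = a_t): v_t = √[μ(2/r − 1/a_t)] = 7.5546 km/s.
Δv₂ = |v_t − v_c| = |7.5546 − 12.056| = 4.501 km/s.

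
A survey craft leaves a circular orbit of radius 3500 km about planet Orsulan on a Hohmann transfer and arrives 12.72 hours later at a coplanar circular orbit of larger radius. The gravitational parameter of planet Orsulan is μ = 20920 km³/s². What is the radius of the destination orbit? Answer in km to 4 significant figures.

Transfer time t = 12.72 hours = 45792 s, and t = π√(a_t³/μ).
So a_t = (μ t²/π²)^(1/3) = (20920 × (45792)² / π²)^(1/3) = 16442 km.
Since a_t = (r₁ + r₂)/2, r₂ = 2a_t − r₁ = 2×16442 − 3500 = 29384 km.

r₂ = 29380 km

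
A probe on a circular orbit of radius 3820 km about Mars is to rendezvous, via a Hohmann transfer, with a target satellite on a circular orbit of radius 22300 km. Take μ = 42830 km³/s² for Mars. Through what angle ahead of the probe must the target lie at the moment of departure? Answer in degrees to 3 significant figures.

Transfer-ellipse semi-major axis a_t = (r₁ + r₂)/2 = (3820 + 22300)/2 = 13060 km.
Transfer time t = π√(a_t³/μ) = 22660 s.
Target angular speed ω₂ = √(μ/r₂³) = 6.215×10^-5 rad/s.
Angle swept by the target during transfer: ω₂·t = 1.408 rad = 80.67°.
The probe traverses 180° on the transfer ellipse, so the target must lead by 180° − 80.67° = 99.3°.

φ = 99.3°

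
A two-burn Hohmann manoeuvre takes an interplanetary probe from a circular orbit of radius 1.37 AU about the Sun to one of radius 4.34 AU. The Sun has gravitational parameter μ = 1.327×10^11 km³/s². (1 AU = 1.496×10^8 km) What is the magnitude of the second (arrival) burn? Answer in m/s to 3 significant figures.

In km: r₁ = 1.37 × 1.496×10^8 = 2.04952×10^8 km; r₂ = 4.34 × 1.496×10^8 = 6.49264×10^8 km.
The Hohmann ellipse has a_t = (r₁ + r₂)/2 = 4.27108×10^8 km.
On the circular orbit at r = 6.49264×10^8 km, v_c = √(μ/r) = 14.296 km/s.
Vis-viva on the transfer ellipse at r = 6.49264×10^8 km gives v_t = √[μ(2/r − 1/a_t)] = 9.9033 km/s.
Δv₂ = |v_t − v_c| = |9.9033 − 14.296| = 4.393 km/s.

Δv₂ = 4390 m/s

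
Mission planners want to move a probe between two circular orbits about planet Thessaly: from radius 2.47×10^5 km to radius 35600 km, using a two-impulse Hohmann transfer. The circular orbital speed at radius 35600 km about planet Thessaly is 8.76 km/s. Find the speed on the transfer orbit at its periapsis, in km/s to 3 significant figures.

From the circular-orbit relation v² = μ/r at r = 35600 km: μ = v²r = (8.76)² × 35600 = 2.73186×10^6 km³/s².
Transfer-ellipse semi-major axis a_t = (r₁ + r₂)/2 = (2.470×10^5 + 35600)/2 = 1.413×10^5 km.
The periapsis of the transfer ellipse is at r = 35600 km.
Applying v² = μ(2/r − 1/a_t): v = 11.58 km/s.

v = 11.6 km/s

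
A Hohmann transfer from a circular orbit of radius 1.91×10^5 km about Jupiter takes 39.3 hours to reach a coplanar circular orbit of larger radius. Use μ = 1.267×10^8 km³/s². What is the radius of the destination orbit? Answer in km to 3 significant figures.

Transfer time t = 39.3 hours = 1.4148×10^5 s, and t = π√(a_t³/μ).
So a_t = (μ t²/π²)^(1/3) = (1.267×10^8 × (1.4148×10^5)² / π²)^(1/3) = 6.3575×10^5 km.
Since a_t = (r₁ + r₂)/2, r₂ = 2a_t − r₁ = 2×6.3575×10^5 − 1.910×10^5 = 1.0805×10^6 km.

r₂ = 1.08×10^6 km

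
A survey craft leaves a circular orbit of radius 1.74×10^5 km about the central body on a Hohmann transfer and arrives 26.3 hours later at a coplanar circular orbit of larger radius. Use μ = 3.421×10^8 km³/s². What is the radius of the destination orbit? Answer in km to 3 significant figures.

Transfer time t = 26.3 hours = 94680 s, and t = π√(a_t³/μ).
So a_t = (μ t²/π²)^(1/3) = (3.421×10^8 × (94680)² / π²)^(1/3) = 6.7731×10^5 km.
Since a_t = (r₁ + r₂)/2, r₂ = 2a_t − r₁ = 2×6.7731×10^5 − 1.740×10^5 = 1.18062×10^6 km.

r₂ = 1.18×10^6 km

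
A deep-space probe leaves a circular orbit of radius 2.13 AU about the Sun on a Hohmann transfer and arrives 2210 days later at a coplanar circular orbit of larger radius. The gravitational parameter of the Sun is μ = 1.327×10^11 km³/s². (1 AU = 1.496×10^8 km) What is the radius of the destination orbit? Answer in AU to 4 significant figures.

r₂ = 8.411 AU

In km: r₁ = 2.13 × 1.496×10^8 = 3.18648×10^8 km.
Transfer time t = 2210 days = 1.90944×10^8 s, and t = π√(a_t³/μ).
So a_t = (μ t²/π²)^(1/3) = (1.327×10^11 × (1.90944×10^8)² / π²)^(1/3) = 7.8849×10^8 km.
Since a_t = (r₁ + r₂)/2, r₂ = 2a_t − r₁ = 2×7.8849×10^8 − 3.18648×10^8 = 1.258332×10^9 km.
In AU: r₂ = 1.258332×10^9 / 1.496×10^8 = 8.411 AU.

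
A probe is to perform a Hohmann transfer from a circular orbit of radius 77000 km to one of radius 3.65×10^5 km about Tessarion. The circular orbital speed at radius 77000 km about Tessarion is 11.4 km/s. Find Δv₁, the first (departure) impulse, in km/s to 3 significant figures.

From the circular-orbit relation v² = μ/r at r = 77000 km: μ = v²r = (11.4)² × 77000 = 1.00069×10^7 km³/s².
The Hohmann ellipse has a_t = (r₁ + r₂)/2 = 2.210×10^5 km.
Circular speed at r = 77000 km: v_c = √(μ/r) = 11.400 km/s.
Transfer-orbit speed at the same r (vis-viva, a = a_t): v_t = √[μ(2/r − 1/a_t)] = 14.651 km/s.
Δv₁ = |v_t − v_c| = |14.651 − 11.400| = 3.251 km/s.

Δv₁ = 3.25 km/s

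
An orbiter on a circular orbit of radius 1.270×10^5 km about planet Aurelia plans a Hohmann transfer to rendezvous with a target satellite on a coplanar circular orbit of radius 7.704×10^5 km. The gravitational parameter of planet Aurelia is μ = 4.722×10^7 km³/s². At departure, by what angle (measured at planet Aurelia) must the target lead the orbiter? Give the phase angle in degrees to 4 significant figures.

The Hohmann ellipse has a_t = (r₁ + r₂)/2 = 4.487×10^5 km.
Transfer time t = π√(a_t³/μ) = 1.3741×10^5 s.
Target angular speed ω₂ = √(μ/r₂³) = 1.0162×10^-5 rad/s.
Angle swept by the target during transfer: ω₂·t = 1.3964 rad = 80.01°.
Arrival is 180° from departure on the ellipse, so φ = 180° − 80.01° = 99.99°.

φ = 99.99°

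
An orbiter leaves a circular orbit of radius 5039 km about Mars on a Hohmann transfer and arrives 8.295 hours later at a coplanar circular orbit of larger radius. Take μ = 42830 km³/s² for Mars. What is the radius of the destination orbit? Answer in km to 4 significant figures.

Transfer time t = 8.295 hours = 29862 s, and t = π√(a_t³/μ).
So a_t = (μ t²/π²)^(1/3) = (42830 × (29862)² / π²)^(1/3) = 15700 km.
Since a_t = (r₁ + r₂)/2, r₂ = 2a_t − r₁ = 2×15700 − 5039 = 26361 km.

r₂ = 26360 km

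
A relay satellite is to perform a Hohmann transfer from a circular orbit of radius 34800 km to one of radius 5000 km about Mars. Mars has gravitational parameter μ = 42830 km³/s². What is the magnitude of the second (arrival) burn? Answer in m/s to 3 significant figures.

Δv₂ = 944 m/s

Semi-major axis of the transfer orbit: a_t = (34800 + 5000)/2 = 19900 km.
On the circular orbit at r = 5000 km, v_c = √(μ/r) = 2.9268 km/s.
Vis-viva on the transfer ellipse at r = 5000 km gives v_t = √[μ(2/r − 1/a_t)] = 3.8704 km/s.
Δv₂ = |v_t − v_c| = |3.8704 − 2.9268| = 0.9436 km/s.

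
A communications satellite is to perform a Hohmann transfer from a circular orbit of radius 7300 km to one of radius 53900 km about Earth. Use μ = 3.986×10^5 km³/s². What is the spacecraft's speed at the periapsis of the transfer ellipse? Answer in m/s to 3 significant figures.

v = 9810 m/s

The Hohmann ellipse has a_t = (r₁ + r₂)/2 = 30600 km.
At periapsis, r = 7300 km.
Applying v² = μ(2/r − 1/a_t): v = 9.807 km/s.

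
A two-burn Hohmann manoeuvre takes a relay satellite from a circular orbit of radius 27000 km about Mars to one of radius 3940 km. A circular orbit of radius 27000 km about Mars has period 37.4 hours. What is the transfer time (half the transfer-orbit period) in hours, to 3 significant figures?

t = 8.11 hours

From Kepler's third law T² = 4π²r³/μ at r = 27000 km, T = 37.4 hours = 37.4 × 3600 s = 1.3464×10^5 s: μ = 4π²r³/T² = 42865.0 km³/s².
Transfer-ellipse semi-major axis a_t = (r₁ + r₂)/2 = (27000 + 3940)/2 = 15470 km.
By Kepler's third law the transfer-orbit period is T = 2π√(a_t³/μ), so t = T/2 = 29200 s.
Converting: 29200 s ÷ 3600 s/hour = 8.11 hours.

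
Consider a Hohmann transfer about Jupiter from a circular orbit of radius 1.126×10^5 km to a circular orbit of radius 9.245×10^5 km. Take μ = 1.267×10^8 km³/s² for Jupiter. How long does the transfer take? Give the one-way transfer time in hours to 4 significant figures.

t = 28.95 hours

Semi-major axis of the transfer orbit: a_t = (1.126×10^5 + 9.245×10^5)/2 = 5.1855×10^5 km.
Half the transfer-orbit period gives t = π√(a_t³/μ) = 1.0422×10^5 s.
Converting: 1.0422×10^5 s ÷ 3600 s/hour = 28.95 hours.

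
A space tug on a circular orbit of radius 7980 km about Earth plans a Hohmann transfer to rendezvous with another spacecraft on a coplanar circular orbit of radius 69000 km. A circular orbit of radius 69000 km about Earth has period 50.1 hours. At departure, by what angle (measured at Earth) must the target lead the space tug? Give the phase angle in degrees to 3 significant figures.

φ = 105°

From Kepler's third law T² = 4π²r³/μ at r = 69000 km, T = 50.1 hours = 50.1 × 3600 s = 1.8036×10^5 s: μ = 4π²r³/T² = 3.98682×10^5 km³/s².
Semi-major axis of the transfer orbit: a_t = (7980 + 69000)/2 = 38490 km.
The half-period of the transfer ellipse is t = π√(a_t³/μ) = 37570 s.
The target's mean motion on its circular orbit is ω₂ = √(μ/r₂³) = 3.484×10^-5 rad/s.
Angle swept by the target during transfer: ω₂·t = 1.3089 rad = 74.99°.
The space tug traverses 180° on the transfer ellipse, so the target must lead by 180° − 74.99° = 105°.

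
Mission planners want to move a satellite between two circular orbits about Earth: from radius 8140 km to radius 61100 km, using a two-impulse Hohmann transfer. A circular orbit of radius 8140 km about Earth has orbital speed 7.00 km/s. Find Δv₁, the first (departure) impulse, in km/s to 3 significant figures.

From the circular-orbit relation v² = μ/r at r = 8140 km: μ = v²r = (7.00)² × 8140 = 3.98860×10^5 km³/s².
Semi-major axis of the transfer orbit: a_t = (8140 + 61100)/2 = 34620 km.
Circular speed at r = 8140 km: v_c = √(μ/r) = 7.000 km/s.
Vis-viva on the transfer ellipse at r = 8140 km gives v_t = √[μ(2/r − 1/a_t)] = 9.299 km/s.
Δv₁ = |v_t − v_c| = |9.299 − 7.000| = 2.299 km/s.

Δv₁ = 2.30 km/s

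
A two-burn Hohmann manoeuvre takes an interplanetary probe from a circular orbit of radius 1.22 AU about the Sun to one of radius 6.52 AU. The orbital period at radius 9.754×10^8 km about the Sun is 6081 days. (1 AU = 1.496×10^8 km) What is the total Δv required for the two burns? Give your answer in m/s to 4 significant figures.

From Kepler's third law T² = 4π²r³/μ at r = 9.754×10^8 km, T = 6081 days = 6081 × 86400 s = 5.253984×10^8 s: μ = 4π²r³/T² = 1.32718×10^11 km³/s².
In km: r₁ = 1.22 × 1.496×10^8 = 1.82512×10^8 km; r₂ = 6.52 × 1.496×10^8 = 9.75392×10^8 km.
The Hohmann ellipse has a_t = (r₁ + r₂)/2 = 5.78952×10^8 km.
Circular speed at r₁: v₁ = √(μ/r₁) = √(1.32718×10^11/1.82512×10^8) = 26.9662 km/s.
On the transfer ellipse at r₁, vis-viva gives v_p = √[μ(2/r₁ − 1/a_t)] = 35.0016 km/s.
First burn Δv₁ = |v_p − v₁| = 8.035 km/s.
At r₂, v₂ = √(μ/r₂) = 11.6648 km/s.
Transfer-orbit speed at r₂: v_a = √[μ(2/r₂ − 1/a_t)] = 6.54938 km/s.
Second burn Δv₂ = |v₂ − v_a| = 5.115 km/s.
Δv = Δv₁ + Δv₂ = 8.035 + 5.115 = 13.15 km/s.

Δv = 13150 m/s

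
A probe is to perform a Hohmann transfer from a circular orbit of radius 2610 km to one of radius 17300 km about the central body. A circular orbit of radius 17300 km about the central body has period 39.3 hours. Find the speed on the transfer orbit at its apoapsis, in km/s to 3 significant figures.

v = 0.393 km/s

From Kepler's third law T² = 4π²r³/μ at r = 17300 km, T = 39.3 hours = 39.3 × 3600 s = 1.4148×10^5 s: μ = 4π²r³/T² = 10211.9 km³/s².
Semi-major axis of the transfer orbit: a_t = (2610 + 17300)/2 = 9955 km.
At apoapsis, r = 17300 km.
Applying v² = μ(2/r − 1/a_t): v = 0.3934 km/s.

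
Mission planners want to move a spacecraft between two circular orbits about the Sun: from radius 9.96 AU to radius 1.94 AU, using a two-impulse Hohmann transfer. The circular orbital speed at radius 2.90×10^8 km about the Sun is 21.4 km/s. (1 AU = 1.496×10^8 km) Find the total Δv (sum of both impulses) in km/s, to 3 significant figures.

From the circular-orbit relation v² = μ/r at r = 2.90×10^8 km: μ = v²r = (21.4)² × 2.90×10^8 = 1.32808×10^11 km³/s².
In km: r₁ = 9.96 × 1.496×10^8 = 1.490016×10^9 km; r₂ = 1.94 × 1.496×10^8 = 2.90224×10^8 km.
The Hohmann ellipse has a_t = (r₁ + r₂)/2 = 8.9012×10^8 km.
At r₁ the circular-orbit speed is v₁ = √(μ/r₁) = 9.4410 km/s.
On the transfer ellipse at r₁, vis-viva equation gives v_a = √[μ(2/r₁ − 1/a_t)] = 5.3909 km/s.
First burn Δv₁ = |v_a − v₁| = 4.0501 km/s.
Circular speed at r₂: v₂ = √(μ/r₂) = 21.3917 km/s.
Transfer-orbit speed at r₂: v_p = √[μ(2/r₂ − 1/a_t)] = 27.6769 km/s.
Second burn Δv₂ = |v₂ − v_p| = 6.2852 km/s.
Δv = Δv₁ + Δv₂ = 4.0501 + 6.2852 = 10.34 km/s.

Δv = 10.3 km/s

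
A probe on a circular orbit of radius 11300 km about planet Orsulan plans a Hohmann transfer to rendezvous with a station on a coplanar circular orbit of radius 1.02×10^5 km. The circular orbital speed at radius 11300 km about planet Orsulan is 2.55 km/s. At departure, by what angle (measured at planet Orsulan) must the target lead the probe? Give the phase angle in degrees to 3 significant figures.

From the circular-orbit relation v² = μ/r at r = 11300 km: μ = v²r = (2.55)² × 11300 = 73478.2 km³/s².
Semi-major axis of the transfer orbit: a_t = (11300 + 1.020×10^5)/2 = 56650 km.
Transfer time t = π√(a_t³/μ) = 1.56268×10^5 s.
The target's mean motion on its circular orbit is ω₂ = √(μ/r₂³) = 8.32107×10^-6 rad/s.
Angle swept by the target during transfer: ω₂·t = 1.30032 rad = 74.503°.
Arrival is 180° from departure on the ellipse, so φ = 180° − 74.503° = 105°.

φ = 105°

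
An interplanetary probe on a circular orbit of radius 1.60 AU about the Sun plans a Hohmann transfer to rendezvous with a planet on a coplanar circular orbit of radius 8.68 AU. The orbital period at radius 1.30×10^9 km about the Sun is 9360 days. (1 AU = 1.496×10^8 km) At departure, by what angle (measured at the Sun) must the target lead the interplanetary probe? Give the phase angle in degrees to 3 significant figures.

From Kepler's third law T² = 4π²r³/μ at r = 1.30×10^9 km, T = 9360 days = 9360 × 86400 s = 8.08704×10^8 s: μ = 4π²r³/T² = 1.32620×10^11 km³/s².
In km: r₁ = 1.60 × 1.496×10^8 = 2.3936×10^8 km; r₂ = 8.68 × 1.496×10^8 = 1.298528×10^9 km.
The Hohmann ellipse has a_t = (r₁ + r₂)/2 = 7.68944×10^8 km.
The half-period of the transfer ellipse is t = π√(a_t³/μ) = 1.83944×10^8 s.
Target angular speed ω₂ = √(μ/r₂³) = 7.78266×10^-9 rad/s.
Angle swept by the target during transfer: ω₂·t = 1.4316 rad = 82.02°.
Arrival is 180° from departure on the ellipse, so φ = 180° − 82.02° = 98.0°.

φ = 98.0°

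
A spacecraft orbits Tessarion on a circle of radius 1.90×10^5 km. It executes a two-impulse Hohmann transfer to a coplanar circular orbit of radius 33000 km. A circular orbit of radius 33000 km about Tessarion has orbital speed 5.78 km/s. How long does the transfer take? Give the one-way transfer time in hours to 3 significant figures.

From the circular-orbit relation v² = μ/r at r = 33000 km: μ = v²r = (5.78)² × 33000 = 1.10248×10^6 km³/s².
Semi-major axis of the transfer orbit: a_t = (1.900×10^5 + 33000)/2 = 1.115×10^5 km.
By Kepler's third law the transfer-orbit period is T = 2π√(a_t³/μ), so t = T/2 = 1.114×10^5 s.
Converting: 1.114×10^5 s ÷ 3600 s/hour = 30.9 hours.

t = 30.9 hours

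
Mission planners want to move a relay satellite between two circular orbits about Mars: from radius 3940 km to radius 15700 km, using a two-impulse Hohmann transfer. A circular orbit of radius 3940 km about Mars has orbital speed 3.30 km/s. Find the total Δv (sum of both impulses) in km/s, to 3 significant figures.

From the circular-orbit relation v² = μ/r at r = 3940 km: μ = v²r = (3.30)² × 3940 = 42906.6 km³/s².
Transfer-ellipse semi-major axis a_t = (r₁ + r₂)/2 = (3940 + 15700)/2 = 9820 km.
At r₁ the circular-orbit speed is v₁ = √(μ/r₁) = 3.3000 km/s.
Transfer-orbit speed at r₁ (vis-viva): v_p = √[μ(2/r₁ − 1/a_t)] = 4.1726 km/s.
First burn Δv₁ = |v_p − v₁| = 0.8726 km/s.
Circular speed at r₂: v₂ = √(μ/r₂) = 1.653 km/s.
Transfer-orbit speed at r₂: v_a = √[μ(2/r₂ − 1/a_t)] = 1.047 km/s.
Second burn Δv₂ = |v₂ − v_a| = 0.6060 km/s.
Total Δv = Δv₁ + Δv₂ = 1.479 km/s.

Δv = 1.48 km/s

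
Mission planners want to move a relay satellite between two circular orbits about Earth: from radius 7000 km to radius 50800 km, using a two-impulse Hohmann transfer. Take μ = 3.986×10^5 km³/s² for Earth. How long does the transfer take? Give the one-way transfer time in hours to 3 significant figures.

Semi-major axis of the transfer orbit: a_t = (7000 + 50800)/2 = 28900 km.
By Kepler's third law the transfer-orbit period is T = 2π√(a_t³/μ), so t = T/2 = 24450 s.
Converting: 24450 s ÷ 3600 s/hour = 6.79 hours.

t = 6.79 hours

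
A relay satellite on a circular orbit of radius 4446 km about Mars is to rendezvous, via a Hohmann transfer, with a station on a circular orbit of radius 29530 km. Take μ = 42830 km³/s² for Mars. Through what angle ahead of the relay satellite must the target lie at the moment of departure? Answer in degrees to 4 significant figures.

Semi-major axis of the transfer orbit: a_t = (4446 + 29530)/2 = 16988 km.
The half-period of the transfer ellipse is t = π√(a_t³/μ) = 33612 s.
Target angular speed ω₂ = √(μ/r₂³) = 4.0783×10^-5 rad/s.
Angle swept by the target during transfer: ω₂·t = 1.3708 rad = 78.54°.
The relay satellite traverses 180° on the transfer ellipse, so the target must lead by 180° − 78.54° = 101.5°.

φ = 101.5°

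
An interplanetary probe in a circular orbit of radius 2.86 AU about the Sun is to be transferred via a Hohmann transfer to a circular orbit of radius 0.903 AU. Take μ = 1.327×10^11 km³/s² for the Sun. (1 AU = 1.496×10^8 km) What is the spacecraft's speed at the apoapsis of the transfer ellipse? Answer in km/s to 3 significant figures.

v = 12.2 km/s

In km: r₁ = 2.86 × 1.496×10^8 = 4.27856×10^8 km; r₂ = 0.903 × 1.496×10^8 = 1.350888×10^8 km.
The Hohmann ellipse has a_t = (r₁ + r₂)/2 = 2.814724×10^8 km.
The apoapsis of the transfer ellipse is at r = 4.27856×10^8 km.
Vis-viva: v = √[μ(2/r − 1/a_t)] = √[1.327×10^11 × (2/4.27856×10^8 − 1/2.814724×10^8)] = 12.20 km/s.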